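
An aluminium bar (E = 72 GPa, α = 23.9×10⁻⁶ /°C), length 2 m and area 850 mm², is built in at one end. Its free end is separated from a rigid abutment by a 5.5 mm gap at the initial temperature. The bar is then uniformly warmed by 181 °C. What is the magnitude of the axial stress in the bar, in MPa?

If the wall were absent the bar would grow by αΔT L = 23.9×10⁻⁶ × 181 × 2000 = 8.652 mm.
The gap closes (δ_free > 5.5 mm) and the wall then resists a further 8.652 − 5.5 = 3.152 mm of expansion.
That suppressed elongation corresponds to σ = E·Δ/L = 72×10³ × 3.152/2000 = 113.5 MPa.

σ ≈ 113 MPa (compressive)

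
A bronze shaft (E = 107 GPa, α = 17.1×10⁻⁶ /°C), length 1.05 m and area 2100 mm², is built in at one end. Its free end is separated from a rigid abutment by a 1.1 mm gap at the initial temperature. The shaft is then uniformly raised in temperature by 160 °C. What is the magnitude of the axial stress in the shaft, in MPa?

If the wall were absent the shaft would grow by αΔT L = 17.1×10⁻⁶ × 160 × 1050 = 2.873 mm.
After closing the 1.1 mm clearance, 2.873 − 1.1 = 1.773 mm of expansion remains to be suppressed by the wall.
Compatibility: PL/(AE) = 1.773 mm, so σ = P/A = E × (1.773/1050) = 180.7 MPa.

σ ≈ 181 MPa (compressive)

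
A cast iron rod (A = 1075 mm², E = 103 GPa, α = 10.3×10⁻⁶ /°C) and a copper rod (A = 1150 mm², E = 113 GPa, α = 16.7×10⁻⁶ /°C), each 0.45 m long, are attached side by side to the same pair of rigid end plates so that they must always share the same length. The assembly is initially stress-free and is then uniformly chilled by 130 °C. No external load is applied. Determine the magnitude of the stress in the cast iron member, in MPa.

Equilibrium of a rigid end plate with no external load gives equal and opposite internal forces ±P in the two members. Since α_{copper} > α_{cast iron}, cooling drives the copper into tension and the cast iron into compression.
Equating the net (thermal + elastic) strains gives |α₁ − α₂|·ΔT = P·[1/(A₁E₁) + 1/(A₂E₂)].
|α₁ − α₂|·ΔT = 6.4×10⁻⁶ × 130 = 0.000832.
1/(A₁E₁) + 1/(A₂E₂) = 1/(1075×103×10³) + 1/(1150×113×10³) = 1.673×10⁻⁸ N⁻¹.
P = 0.000832 / 1.673×10⁻⁸ = 49740 N = 49.74 kN.
σ_{cast iron} = P/A₁ = 49740/1075 = 46.27 MPa, compressive.

σ ≈ 46.3 MPa (compressive)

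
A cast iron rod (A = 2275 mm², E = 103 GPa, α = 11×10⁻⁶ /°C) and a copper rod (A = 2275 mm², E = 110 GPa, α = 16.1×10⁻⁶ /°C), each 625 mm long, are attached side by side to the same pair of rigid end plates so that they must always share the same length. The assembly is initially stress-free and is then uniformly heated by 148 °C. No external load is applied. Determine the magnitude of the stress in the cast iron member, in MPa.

σ ≈ 40.1 MPa (tensile)

The copper has the larger α, so on heating it would change length more than the cast iron if both were free. The rigid plates force a common final length, so the copper is put into compression and the cast iron into tension, with equal and opposite forces P (no external load).
Equating the net (thermal + elastic) strains gives |α₁ − α₂|·ΔT = P·[1/(A₁E₁) + 1/(A₂E₂)].
|α₁ − α₂|·ΔT = 5.1×10⁻⁶ × 148 = 0.0007548.
1/(A₁E₁) + 1/(A₂E₂) = 1/(2275×103×10³) + 1/(2275×110×10³) = 8.264×10⁻⁹ N⁻¹.
So P = 0.0007548 / 8.264×10⁻⁹ = 91.34 kN.
σ_{cast iron} = P/A₁ = 91340/2275 = 40.15 MPa, tensile.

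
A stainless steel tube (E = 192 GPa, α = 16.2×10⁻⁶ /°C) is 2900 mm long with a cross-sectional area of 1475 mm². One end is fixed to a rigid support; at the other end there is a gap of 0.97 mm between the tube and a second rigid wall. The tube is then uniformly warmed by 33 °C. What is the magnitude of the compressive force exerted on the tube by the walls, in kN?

Free thermal elongation = αΔT L = 16.2×10⁻⁶ × 33 × 2900 = 1.55 mm.
This exceeds the 0.97 mm gap, so the wall pushes back. The portion of expansion that must be recovered elastically is δ_free − gap = 1.55 − 0.97 = 0.5803 mm.
Compatibility: PL/(AE) = 0.5803 mm, so σ = P/A = E × (0.5803/2900) = 38.42 MPa.
Force on the wall = σA = 38.42 × 1475 mm² = 56.67 kN.

P ≈ 56.7 kN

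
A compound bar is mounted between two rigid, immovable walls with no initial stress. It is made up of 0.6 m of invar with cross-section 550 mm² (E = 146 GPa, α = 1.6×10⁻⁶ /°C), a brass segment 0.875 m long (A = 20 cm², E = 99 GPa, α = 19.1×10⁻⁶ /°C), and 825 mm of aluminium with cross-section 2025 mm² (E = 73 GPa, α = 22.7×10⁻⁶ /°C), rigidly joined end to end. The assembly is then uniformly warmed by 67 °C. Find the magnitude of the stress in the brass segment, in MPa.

Free thermal expansion of the whole bar: Σ αᵢΔT Lᵢ = 1.6×10⁻⁶×67×600 + 19.1×10⁻⁶×67×875 + 22.7×10⁻⁶×67×825 = 2.439 mm.
The walls prevent any net length change, so an axial force P (same in every segment) develops. Compatibility: P · Σ Lᵢ/(AᵢEᵢ) = δ_free.
Σ Lᵢ/(AᵢEᵢ) = 600/(550×146×10³) + 875/(2000×99×10³) + 825/(2025×73×10³) = 1.747×10⁻⁵ mm/N.
So P = 2.439 / 1.747×10⁻⁵ = 139.6 kN, compressive.
σ_{brass} = P / A = 139600 / 2000 = 69.79 MPa.

σ ≈ 69.8 MPa (compressive)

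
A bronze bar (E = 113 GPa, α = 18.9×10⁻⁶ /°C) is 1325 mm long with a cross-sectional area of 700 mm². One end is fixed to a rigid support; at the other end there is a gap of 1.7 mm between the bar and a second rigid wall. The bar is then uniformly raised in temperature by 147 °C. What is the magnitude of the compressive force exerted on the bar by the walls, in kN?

Free thermal elongation = αΔT L = 18.9×10⁻⁶ × 147 × 1325 = 3.681 mm.
This exceeds the 1.7 mm gap, so the wall pushes back. The portion of expansion that must be recovered elastically is δ_free − gap = 3.681 − 1.7 = 1.981 mm.
Compatibility: PL/(AE) = 1.981 mm, so σ = P/A = E × (1.981/1325) = 169 MPa.
Force on the wall = σA = 169 × 700 mm² = 118.3 kN.

P ≈ 118 kN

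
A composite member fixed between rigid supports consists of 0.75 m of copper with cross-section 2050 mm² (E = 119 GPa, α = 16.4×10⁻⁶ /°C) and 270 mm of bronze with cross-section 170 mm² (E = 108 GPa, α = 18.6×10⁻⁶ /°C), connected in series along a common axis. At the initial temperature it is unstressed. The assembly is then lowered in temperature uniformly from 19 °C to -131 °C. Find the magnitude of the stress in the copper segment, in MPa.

With the walls removed the bar would change length by δ_free = Σ αᵢΔT Lᵢ = 16.4×10⁻⁶×150×750 + 18.6×10⁻⁶×150×270 = 2.598 mm.
The rigid supports impose zero overall length change; the single axial force P common to all segments must satisfy P Σ Lᵢ/(AᵢEᵢ) = δ_free.
The series flexibility is Σ Lᵢ/(AᵢEᵢ) = 750/(2050×119×10³) + 270/(170×108×10³) = 1.778×10⁻⁵ mm/N.
So P = 2.598 / 1.778×10⁻⁵ = 146.1 kN, tensile.
σ_{copper} = P / A = 146100 / 2050 = 71.28 MPa.

σ ≈ 71.3 MPa (tensile)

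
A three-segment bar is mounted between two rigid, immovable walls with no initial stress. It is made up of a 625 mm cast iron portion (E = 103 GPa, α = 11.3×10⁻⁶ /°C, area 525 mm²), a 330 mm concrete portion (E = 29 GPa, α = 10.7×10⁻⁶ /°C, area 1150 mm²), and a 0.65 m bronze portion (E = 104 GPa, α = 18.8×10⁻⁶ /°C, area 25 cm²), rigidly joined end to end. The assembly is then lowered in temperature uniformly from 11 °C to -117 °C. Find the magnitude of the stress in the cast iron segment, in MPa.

Free thermal contraction of the whole bar: Σ αᵢΔT Lᵢ = 11.3×10⁻⁶×128×625 + 10.7×10⁻⁶×128×330 + 18.8×10⁻⁶×128×650 = 2.92 mm.
The walls prevent any net length change, so an axial force P (same in every segment) develops. Compatibility: P · Σ Lᵢ/(AᵢEᵢ) = δ_free.
Σ Lᵢ/(AᵢEᵢ) = 625/(525×103×10³) + 330/(1150×29×10³) + 650/(2500×104×10³) = 2.395×10⁻⁵ mm/N.
So P = 2.92 / 2.395×10⁻⁵ = 121.9 kN, tensile.
σ_{cast iron} = P / A = 121900 / 525 = 232.2 MPa.

σ ≈ 232 MPa (tensile)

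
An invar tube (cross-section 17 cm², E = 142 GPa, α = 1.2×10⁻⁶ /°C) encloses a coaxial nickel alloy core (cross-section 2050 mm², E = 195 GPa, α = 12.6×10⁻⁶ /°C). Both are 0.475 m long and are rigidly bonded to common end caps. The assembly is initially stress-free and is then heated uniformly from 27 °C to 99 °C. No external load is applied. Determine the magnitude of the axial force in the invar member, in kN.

P ≈ 124 kN (tensile in the invar)

The nickel alloy has the larger α, so on heating it would change length more than the invar if both were free. The rigid plates force a common final length, so the nickel alloy is put into compression and the invar into tension, with equal and opposite forces P (no external load).
Setting the final lengths equal and cancelling L: (α₁ − α₂)ΔT = P/(A₁E₁) + P/(A₂E₂).
|α₁ − α₂|·ΔT = 11.4×10⁻⁶ × 72 = 0.0008208.
1/(A₁E₁) + 1/(A₂E₂) = 1/(1700×142×10³) + 1/(2050×195×10³) = 6.644×10⁻⁹ N⁻¹.
P = 0.0008208 / 6.644×10⁻⁹ = 123500 N = 123.5 kN.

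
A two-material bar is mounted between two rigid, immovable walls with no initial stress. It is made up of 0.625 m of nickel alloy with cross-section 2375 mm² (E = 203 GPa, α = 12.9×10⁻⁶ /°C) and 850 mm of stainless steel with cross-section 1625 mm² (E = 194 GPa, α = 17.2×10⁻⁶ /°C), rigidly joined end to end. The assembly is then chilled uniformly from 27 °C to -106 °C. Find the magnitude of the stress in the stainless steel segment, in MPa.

σ ≈ 465 MPa (tensile)

Free thermal contraction of the whole bar: Σ αᵢΔT Lᵢ = 12.9×10⁻⁶×133×625 + 17.2×10⁻⁶×133×850 = 3.017 mm.
Since the ends are fixed, an axial force P builds up, equal in every segment, with P · Σ Lᵢ/(AᵢEᵢ) = δ_free.
Σ Lᵢ/(AᵢEᵢ) = 625/(2375×203×10³) + 850/(1625×194×10³) = 3.993×10⁻⁶ mm/N.
Hence P = δ_free / Σ(L/AE) = 3.017/3.993×10⁻⁶ = 755.6 kN (tensile).
σ_{stainless steel} = P / A = 755600 / 1625 = 465 MPa.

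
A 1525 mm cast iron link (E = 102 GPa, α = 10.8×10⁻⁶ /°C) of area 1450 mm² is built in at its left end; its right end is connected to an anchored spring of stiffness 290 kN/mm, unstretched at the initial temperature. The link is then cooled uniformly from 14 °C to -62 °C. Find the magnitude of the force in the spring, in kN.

P ≈ 91 kN

If the spring were absent the link would shorten by αΔT L = 10.8×10⁻⁶ × 76 × 1525 = 1.252 mm.
Let P be the tensile force in the spring. The link extends elastically by PL/(AE) and the spring stretches by P/k; together these equal δ_free.
P [ L/(AE) + 1/k ] = δ_free → P [ 1525/(1450×102×10³) + 1/(290×10³) ] = 1.252.
P = 1.252 / 1.376×10⁻⁵ = 90970 N.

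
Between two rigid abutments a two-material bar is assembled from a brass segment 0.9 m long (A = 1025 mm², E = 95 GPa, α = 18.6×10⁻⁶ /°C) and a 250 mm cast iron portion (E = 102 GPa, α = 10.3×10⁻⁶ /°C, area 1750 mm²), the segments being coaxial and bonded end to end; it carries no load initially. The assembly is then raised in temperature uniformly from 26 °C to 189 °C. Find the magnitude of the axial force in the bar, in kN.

Free thermal expansion of the whole bar: Σ αᵢΔT Lᵢ = 18.6×10⁻⁶×163×900 + 10.3×10⁻⁶×163×250 = 3.148 mm.
The rigid supports impose zero overall length change; the single axial force P common to all segments must satisfy P Σ Lᵢ/(AᵢEᵢ) = δ_free.
The series flexibility is Σ Lᵢ/(AᵢEᵢ) = 900/(1025×95×10³) + 250/(1750×102×10³) = 1.064×10⁻⁵ mm/N.
P = 3.148 / 1.064×10⁻⁵ = 295800 N = 295.8 kN, compressive.

P ≈ 296 kN (compressive)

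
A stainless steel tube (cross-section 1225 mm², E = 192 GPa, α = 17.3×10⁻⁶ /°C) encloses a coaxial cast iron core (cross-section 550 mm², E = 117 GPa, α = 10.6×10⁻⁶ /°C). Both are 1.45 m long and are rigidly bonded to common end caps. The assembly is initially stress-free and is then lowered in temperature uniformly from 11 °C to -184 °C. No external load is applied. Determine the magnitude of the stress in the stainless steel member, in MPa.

Both members must finish at the same length. With the larger α, the stainless steel tends to over-contract; the plates restrain it, putting the stainless steel in tension and the cast iron in compression. With no external load the two internal forces are equal and opposite, magnitude P.
Setting the final lengths equal and cancelling L: (α₁ − α₂)ΔT = P/(A₁E₁) + P/(A₂E₂).
|α₁ − α₂|·ΔT = 6.7×10⁻⁶ × 195 = 0.001307.
1/(A₁E₁) + 1/(A₂E₂) = 1/(1225×192×10³) + 1/(550×117×10³) = 1.979×10⁻⁸ N⁻¹.
P = 0.001307 / 1.979×10⁻⁸ = 66010 N = 66.01 kN.
σ_{stainless steel} = P/A₁ = 66010/1225 = 53.89 MPa, tensile.

σ ≈ 53.9 MPa (tensile)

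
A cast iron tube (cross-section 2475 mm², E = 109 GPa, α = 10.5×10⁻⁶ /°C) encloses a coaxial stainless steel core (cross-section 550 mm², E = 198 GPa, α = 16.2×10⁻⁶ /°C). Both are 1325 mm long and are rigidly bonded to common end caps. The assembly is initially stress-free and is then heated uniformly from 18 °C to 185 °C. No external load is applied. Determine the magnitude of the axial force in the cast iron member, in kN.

P ≈ 73.9 kN (tensile in the cast iron)

Equilibrium of a rigid end plate with no external load gives equal and opposite internal forces ±P in the two members. Since α_{stainless steel} > α_{cast iron}, heating drives the stainless steel into compression and the cast iron into tension.
Setting the final lengths equal and cancelling L: (α₁ − α₂)ΔT = P/(A₁E₁) + P/(A₂E₂).
|α₁ − α₂|·ΔT = 5.7×10⁻⁶ × 167 = 0.0009519.
1/(A₁E₁) + 1/(A₂E₂) = 1/(2475×109×10³) + 1/(550×198×10³) = 1.289×10⁻⁸ N⁻¹.
So P = 0.0009519 / 1.289×10⁻⁸ = 73.85 kN.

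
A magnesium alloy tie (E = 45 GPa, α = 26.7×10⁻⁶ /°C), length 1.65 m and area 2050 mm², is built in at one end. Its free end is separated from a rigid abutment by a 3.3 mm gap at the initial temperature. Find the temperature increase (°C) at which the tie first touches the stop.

ΔT ≈ 74.9 °C

Contact occurs when the free expansion equals the gap: αΔT L = 3.3 mm.
ΔT = 3.3 / (26.7×10⁻⁶ × 1650) = 74.91 °C.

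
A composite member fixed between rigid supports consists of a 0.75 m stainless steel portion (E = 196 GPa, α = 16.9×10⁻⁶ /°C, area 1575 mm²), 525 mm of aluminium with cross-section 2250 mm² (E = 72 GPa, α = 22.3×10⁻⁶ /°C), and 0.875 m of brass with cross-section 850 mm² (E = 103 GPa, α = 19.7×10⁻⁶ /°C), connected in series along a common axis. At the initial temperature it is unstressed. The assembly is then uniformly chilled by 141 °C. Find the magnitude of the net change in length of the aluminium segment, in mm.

|ΔL| ≈ 0.437 mm

If the supports were absent, the total length change would be Σ αᵢΔT Lᵢ = 16.9×10⁻⁶×141×750 + 22.3×10⁻⁶×141×525 + 19.7×10⁻⁶×141×875 = 5.868 mm.
The rigid supports impose zero overall length change; the single axial force P common to all segments must satisfy P Σ Lᵢ/(AᵢEᵢ) = δ_free.
Σ Lᵢ/(AᵢEᵢ) = 750/(1575×196×10³) + 525/(2250×72×10³) + 875/(850×103×10³) = 1.566×10⁻⁵ mm/N.
Hence P = δ_free / Σ(L/AE) = 5.868/1.566×10⁻⁵ = 374.6 kN (tensile).
For the aluminium segment, free thermal change = 22.3×10⁻⁶×141×525 = 1.651 mm and elastic change from P = 374600×525/(2250×72×10³) = 1.214 mm; these oppose, so the net change is 0.437 mm (segment shortens).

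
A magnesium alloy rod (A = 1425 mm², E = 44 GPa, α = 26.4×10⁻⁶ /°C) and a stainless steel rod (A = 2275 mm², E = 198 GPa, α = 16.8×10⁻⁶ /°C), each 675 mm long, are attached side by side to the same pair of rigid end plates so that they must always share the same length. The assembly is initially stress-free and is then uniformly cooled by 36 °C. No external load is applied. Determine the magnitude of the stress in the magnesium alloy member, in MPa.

Both members must finish at the same length. With the larger α, the magnesium alloy tends to over-contract; the plates restrain it, putting the magnesium alloy in tension and the stainless steel in compression. With no external load the two internal forces are equal and opposite, magnitude P.
Compatibility of the two members (thermal + elastic change equal): (α₁ − α₂)ΔT = P·[1/(A₁E₁) + 1/(A₂E₂)].
|α₁ − α₂|·ΔT = 9.6×10⁻⁶ × 36 = 0.0003456.
1/(A₁E₁) + 1/(A₂E₂) = 1/(1425×44×10³) + 1/(2275×198×10³) = 1.817×10⁻⁸ N⁻¹.
So P = 0.0003456 / 1.817×10⁻⁸ = 19.02 kN.
σ_{magnesium alloy} = P/A₁ = 19020/1425 = 13.35 MPa, tensile.

σ ≈ 13.3 MPa (tensile)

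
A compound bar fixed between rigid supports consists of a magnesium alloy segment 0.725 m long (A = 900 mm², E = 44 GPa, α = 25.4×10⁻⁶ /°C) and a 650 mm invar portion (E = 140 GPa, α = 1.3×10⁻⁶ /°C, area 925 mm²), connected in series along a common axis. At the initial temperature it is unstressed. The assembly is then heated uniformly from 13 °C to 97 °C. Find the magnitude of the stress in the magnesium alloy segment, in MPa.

With the walls removed the bar would change length by δ_free = Σ αᵢΔT Lᵢ = 25.4×10⁻⁶×84×725 + 1.3×10⁻⁶×84×650 = 1.618 mm.
The walls prevent any net length change, so an axial force P (same in every segment) develops. Compatibility: P · Σ Lᵢ/(AᵢEᵢ) = δ_free.
Σ Lᵢ/(AᵢEᵢ) = 725/(900×44×10³) + 650/(925×140×10³) = 2.333×10⁻⁵ mm/N.
P = 1.618 / 2.333×10⁻⁵ = 69350 N = 69.35 kN, compressive.
σ_{magnesium alloy} = P / A = 69350 / 900 = 77.06 MPa.

σ ≈ 77.1 MPa (compressive)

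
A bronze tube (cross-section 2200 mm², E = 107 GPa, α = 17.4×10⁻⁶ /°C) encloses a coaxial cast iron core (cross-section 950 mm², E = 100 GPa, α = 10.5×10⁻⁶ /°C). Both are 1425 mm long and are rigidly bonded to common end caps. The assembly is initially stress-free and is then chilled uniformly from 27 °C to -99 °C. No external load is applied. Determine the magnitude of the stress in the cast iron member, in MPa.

The bronze has the larger α, so on cooling it would change length more than the cast iron if both were free. The rigid plates force a common final length, so the bronze is put into tension and the cast iron into compression, with equal and opposite forces P (no external load).
Setting the final lengths equal and cancelling L: (α₁ − α₂)ΔT = P/(A₁E₁) + P/(A₂E₂).
|α₁ − α₂|·ΔT = 6.9×10⁻⁶ × 126 = 0.0008694.
1/(A₁E₁) + 1/(A₂E₂) = 1/(2200×107×10³) + 1/(950×100×10³) = 1.477×10⁻⁸ N⁻¹.
So P = 0.0008694 / 1.477×10⁻⁸ = 58.85 kN.
σ_{cast iron} = P/A₂ = 58850/950 = 61.94 MPa, compressive.

σ ≈ 61.9 MPa (compressive)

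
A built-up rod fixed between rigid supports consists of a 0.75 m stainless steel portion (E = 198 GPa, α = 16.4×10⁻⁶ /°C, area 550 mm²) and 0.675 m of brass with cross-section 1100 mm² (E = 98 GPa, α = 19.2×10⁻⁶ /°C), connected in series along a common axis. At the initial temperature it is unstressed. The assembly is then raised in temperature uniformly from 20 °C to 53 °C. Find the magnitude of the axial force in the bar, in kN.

P ≈ 63.4 kN (compressive)

Free thermal expansion of the whole bar: Σ αᵢΔT Lᵢ = 16.4×10⁻⁶×33×750 + 19.2×10⁻⁶×33×675 = 0.8336 mm.
The walls prevent any net length change, so an axial force P (same in every segment) develops. Compatibility: P · Σ Lᵢ/(AᵢEᵢ) = δ_free.
The series flexibility is Σ Lᵢ/(AᵢEᵢ) = 750/(550×198×10³) + 675/(1100×98×10³) = 1.315×10⁻⁵ mm/N.
Hence P = δ_free / Σ(L/AE) = 0.8336/1.315×10⁻⁵ = 63.4 kN (compressive).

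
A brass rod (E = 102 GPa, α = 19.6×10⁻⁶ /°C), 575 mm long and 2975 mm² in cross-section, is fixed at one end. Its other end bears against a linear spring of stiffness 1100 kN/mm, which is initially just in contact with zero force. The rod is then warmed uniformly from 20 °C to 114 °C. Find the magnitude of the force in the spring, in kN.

P ≈ 378 kN

If the spring were absent the rod would lengthen by αΔT L = 19.6×10⁻⁶ × 94 × 575 = 1.059 mm.
With a force P in the spring, the elastic change of the rod is PL/(AE) and that of the spring is P/k; compatibility requires their sum to equal δ_free.
P [ L/(AE) + 1/k ] = δ_free → P [ 575/(2975×102×10³) + 1/(1100×10³) ] = 1.059.
P = 1.059 / 2.804×10⁻⁶ = 377800 N.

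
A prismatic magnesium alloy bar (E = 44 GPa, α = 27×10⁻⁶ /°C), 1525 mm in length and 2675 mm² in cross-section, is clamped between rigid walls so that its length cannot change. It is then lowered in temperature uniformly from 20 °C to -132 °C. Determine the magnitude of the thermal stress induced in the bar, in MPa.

σ ≈ 181 MPa (tensile)

Because both ends are immovable the net strain is zero, and the suppressed thermal strain is αΔT = 27×10⁻⁶ × 152 = 4104×10⁻⁶.
σ = EαΔT = 44×10³ × 27×10⁻⁶ × 152 = 180.6 MPa (tensile; the bar is trying to contract).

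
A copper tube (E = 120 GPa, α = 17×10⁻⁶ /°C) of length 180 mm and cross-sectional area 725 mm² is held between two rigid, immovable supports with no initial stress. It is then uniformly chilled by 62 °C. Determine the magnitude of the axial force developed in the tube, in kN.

With zero net strain, σ = E·αΔT = 120 GPa × 17×10⁻⁶ × 62 = 126.5 MPa.
P = AEαΔT = 725 × 120×10³ × 17×10⁻⁶ × 62 = 91.7 kN (tensile).

P ≈ 91.7 kN (tensile)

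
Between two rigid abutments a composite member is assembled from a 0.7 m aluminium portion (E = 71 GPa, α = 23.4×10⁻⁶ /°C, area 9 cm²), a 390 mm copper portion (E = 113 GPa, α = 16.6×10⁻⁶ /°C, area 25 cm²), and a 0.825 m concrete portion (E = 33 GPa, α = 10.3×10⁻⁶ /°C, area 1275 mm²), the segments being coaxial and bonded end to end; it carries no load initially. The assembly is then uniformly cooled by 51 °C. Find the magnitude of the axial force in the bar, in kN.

P ≈ 50.1 kN (tensile)

Free thermal contraction of the whole bar: Σ αᵢΔT Lᵢ = 23.4×10⁻⁶×51×700 + 16.6×10⁻⁶×51×390 + 10.3×10⁻⁶×51×825 = 1.599 mm.
The rigid supports impose zero overall length change; the single axial force P common to all segments must satisfy P Σ Lᵢ/(AᵢEᵢ) = δ_free.
Σ Lᵢ/(AᵢEᵢ) = 700/(900×71×10³) + 390/(2500×113×10³) + 825/(1275×33×10³) = 3.194×10⁻⁵ mm/N.
P = 1.599 / 3.194×10⁻⁵ = 50060 N = 50.06 kN, tensile.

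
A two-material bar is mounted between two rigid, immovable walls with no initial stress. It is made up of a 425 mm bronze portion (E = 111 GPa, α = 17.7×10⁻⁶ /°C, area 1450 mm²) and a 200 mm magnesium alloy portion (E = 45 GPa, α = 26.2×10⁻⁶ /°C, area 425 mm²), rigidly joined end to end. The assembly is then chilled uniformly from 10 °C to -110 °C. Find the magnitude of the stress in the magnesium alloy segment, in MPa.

With the walls removed the bar would change length by δ_free = Σ αᵢΔT Lᵢ = 17.7×10⁻⁶×120×425 + 26.2×10⁻⁶×120×200 = 1.531 mm.
Since the ends are fixed, an axial force P builds up, equal in every segment, with P · Σ Lᵢ/(AᵢEᵢ) = δ_free.
The series flexibility is Σ Lᵢ/(AᵢEᵢ) = 425/(1450×111×10³) + 200/(425×45×10³) = 1.31×10⁻⁵ mm/N.
So P = 1.531 / 1.31×10⁻⁵ = 116.9 kN, tensile.
σ_{magnesium alloy} = P / A = 116900 / 425 = 275.1 MPa.

σ ≈ 275 MPa (tensile)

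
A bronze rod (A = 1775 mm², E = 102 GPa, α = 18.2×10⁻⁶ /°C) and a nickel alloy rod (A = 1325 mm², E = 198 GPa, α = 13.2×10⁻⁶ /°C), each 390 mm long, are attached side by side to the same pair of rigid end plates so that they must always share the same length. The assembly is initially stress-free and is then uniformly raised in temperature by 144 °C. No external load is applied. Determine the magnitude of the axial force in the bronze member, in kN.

P ≈ 77.1 kN (compressive in the bronze)

The bronze has the larger α, so on heating it would change length more than the nickel alloy if both were free. The rigid plates force a common final length, so the bronze is put into compression and the nickel alloy into tension, with equal and opposite forces P (no external load).
Equating the net (thermal + elastic) strains gives |α₁ − α₂|·ΔT = P·[1/(A₁E₁) + 1/(A₂E₂)].
|α₁ − α₂|·ΔT = 5×10⁻⁶ × 144 = 0.00072.
1/(A₁E₁) + 1/(A₂E₂) = 1/(1775×102×10³) + 1/(1325×198×10³) = 9.335×10⁻⁹ N⁻¹.
So P = 0.00072 / 9.335×10⁻⁹ = 77.13 kN.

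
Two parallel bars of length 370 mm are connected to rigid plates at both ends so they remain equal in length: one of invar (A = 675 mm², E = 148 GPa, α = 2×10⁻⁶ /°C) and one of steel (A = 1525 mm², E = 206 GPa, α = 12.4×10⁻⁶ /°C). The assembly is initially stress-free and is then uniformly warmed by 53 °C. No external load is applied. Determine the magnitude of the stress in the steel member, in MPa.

σ ≈ 27.4 MPa (compressive)

Equilibrium of a rigid end plate with no external load gives equal and opposite internal forces ±P in the two members. Since α_{steel} > α_{invar}, heating drives the steel into compression and the invar into tension.
Setting the final lengths equal and cancelling L: (α₁ − α₂)ΔT = P/(A₁E₁) + P/(A₂E₂).
|α₁ − α₂|·ΔT = 10.4×10⁻⁶ × 53 = 0.0005512.
1/(A₁E₁) + 1/(A₂E₂) = 1/(675×148×10³) + 1/(1525×206×10³) = 1.319×10⁻⁸ N⁻¹.
So P = 0.0005512 / 1.319×10⁻⁸ = 41.78 kN.
σ_{steel} = P/A₂ = 41780/1525 = 27.4 MPa, compressive.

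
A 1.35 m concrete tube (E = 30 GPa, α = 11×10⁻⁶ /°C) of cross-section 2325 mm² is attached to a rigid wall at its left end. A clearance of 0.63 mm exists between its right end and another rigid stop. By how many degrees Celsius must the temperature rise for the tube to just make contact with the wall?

ΔT ≈ 42.4 °C

Contact occurs when the free expansion equals the gap: αΔT L = 0.63 mm.
So ΔT = g/(αL) = 0.63/(11×10⁻⁶ × 1350) = 42.42 °C.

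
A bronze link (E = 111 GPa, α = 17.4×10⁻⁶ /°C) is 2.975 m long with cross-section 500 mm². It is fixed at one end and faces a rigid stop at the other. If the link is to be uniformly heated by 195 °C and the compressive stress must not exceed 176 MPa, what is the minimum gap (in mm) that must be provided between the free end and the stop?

Free expansion if unrestrained: δ_free = αΔT L = 17.4×10⁻⁶ × 195 × 2975 = 10.09 mm.
A stress of 176 MPa corresponds to the wall pushing the link back by σL/E = 176×2975/(111×10³) = 4.717 mm.
The gap must absorb the remainder: g_min = 10.09 − 4.717 = 5.377 mm.

g ≈ 5.38 mm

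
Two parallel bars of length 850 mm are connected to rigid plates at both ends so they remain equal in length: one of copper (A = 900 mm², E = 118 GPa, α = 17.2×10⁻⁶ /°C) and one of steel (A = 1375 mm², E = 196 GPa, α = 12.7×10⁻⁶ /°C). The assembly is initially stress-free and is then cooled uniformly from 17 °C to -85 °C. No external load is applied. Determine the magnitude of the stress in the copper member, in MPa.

Equilibrium of a rigid end plate with no external load gives equal and opposite internal forces ±P in the two members. Since α_{copper} > α_{steel}, cooling drives the copper into tension and the steel into compression.
Compatibility of the two members (thermal + elastic change equal): (α₁ − α₂)ΔT = P·[1/(A₁E₁) + 1/(A₂E₂)].
|α₁ − α₂|·ΔT = 4.5×10⁻⁶ × 102 = 0.000459.
1/(A₁E₁) + 1/(A₂E₂) = 1/(900×118×10³) + 1/(1375×196×10³) = 1.313×10⁻⁸ N⁻¹.
P = 0.000459 / 1.313×10⁻⁸ = 34970 N = 34.97 kN.
σ_{copper} = P/A₁ = 34970/900 = 38.85 MPa, tensile.

σ ≈ 38.9 MPa (tensile)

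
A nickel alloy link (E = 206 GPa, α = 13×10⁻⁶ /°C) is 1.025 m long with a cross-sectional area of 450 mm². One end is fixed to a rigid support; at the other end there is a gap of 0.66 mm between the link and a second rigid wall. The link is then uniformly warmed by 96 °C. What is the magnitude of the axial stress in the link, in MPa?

σ ≈ 124 MPa (compressive)

If the wall were absent the link would grow by αΔT L = 13×10⁻⁶ × 96 × 1025 = 1.279 mm.
The gap closes (δ_free > 0.66 mm) and the wall then resists a further 1.279 − 0.66 = 0.6192 mm of expansion.
Compatibility: PL/(AE) = 0.6192 mm, so σ = P/A = E × (0.6192/1025) = 124.4 MPa.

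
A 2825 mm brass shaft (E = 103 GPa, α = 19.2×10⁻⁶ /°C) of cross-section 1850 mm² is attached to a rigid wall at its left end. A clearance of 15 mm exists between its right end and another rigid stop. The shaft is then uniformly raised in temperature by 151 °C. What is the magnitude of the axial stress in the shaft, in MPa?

Free thermal elongation = αΔT L = 19.2×10⁻⁶ × 151 × 2825 = 8.19 mm.
This is smaller than the 15 mm clearance, so the shaft expands freely without reaching the stop — the stress is zero.

σ ≈ 0 MPa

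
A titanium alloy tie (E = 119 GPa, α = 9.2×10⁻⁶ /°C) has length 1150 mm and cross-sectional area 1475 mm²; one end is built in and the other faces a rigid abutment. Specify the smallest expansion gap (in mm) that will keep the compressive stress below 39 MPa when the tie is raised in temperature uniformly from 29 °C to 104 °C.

With no wall the tie would lengthen by αΔT L = 9.2×10⁻⁶ × 75 × 1150 = 0.7935 mm.
A stress of 39 MPa corresponds to the wall pushing the tie back by σL/E = 39×1150/(119×10³) = 0.3769 mm.
So the gap has to take up the difference, g_min = δ_free − σL/E = 0.7935 − 0.3769 = 0.4166 mm.

g ≈ 0.417 mm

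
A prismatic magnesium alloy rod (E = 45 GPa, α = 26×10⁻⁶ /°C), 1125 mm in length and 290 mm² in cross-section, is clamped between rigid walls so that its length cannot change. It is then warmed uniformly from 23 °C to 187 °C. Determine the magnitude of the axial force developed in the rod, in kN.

P ≈ 55.6 kN (compressive)

The ends cannot move, so σ = EαΔT = 45×10³ × 26×10⁻⁶ × 164 = 191.9 MPa.
Then P = σA = 191.9 × 290 mm² = 55.65 kN, compressive.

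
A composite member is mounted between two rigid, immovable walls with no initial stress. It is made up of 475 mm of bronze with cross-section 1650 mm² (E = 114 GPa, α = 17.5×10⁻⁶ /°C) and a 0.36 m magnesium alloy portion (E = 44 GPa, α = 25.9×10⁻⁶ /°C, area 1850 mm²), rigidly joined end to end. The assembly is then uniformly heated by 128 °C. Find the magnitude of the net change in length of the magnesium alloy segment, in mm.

Free thermal expansion of the whole bar: Σ αᵢΔT Lᵢ = 17.5×10⁻⁶×128×475 + 25.9×10⁻⁶×128×360 = 2.257 mm.
The rigid supports impose zero overall length change; the single axial force P common to all segments must satisfy P Σ Lᵢ/(AᵢEᵢ) = δ_free.
Σ Lᵢ/(AᵢEᵢ) = 475/(1650×114×10³) + 360/(1850×44×10³) = 6.948×10⁻⁶ mm/N.
Hence P = δ_free / Σ(L/AE) = 2.257/6.948×10⁻⁶ = 324.9 kN (compressive).
For the magnesium alloy segment, free thermal change = 25.9×10⁻⁶×128×360 = 1.193 mm and elastic change from P = 324900×360/(1850×44×10³) = 1.437 mm; these oppose, so the net change is 0.244 mm (segment shortens).

|ΔL| ≈ 0.244 mm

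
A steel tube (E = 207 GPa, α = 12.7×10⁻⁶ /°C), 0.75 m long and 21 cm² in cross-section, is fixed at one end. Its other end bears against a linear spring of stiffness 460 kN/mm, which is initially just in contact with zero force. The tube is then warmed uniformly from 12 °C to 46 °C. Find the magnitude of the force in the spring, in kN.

Free thermal expansion: δ_free = αΔT L = 12.7×10⁻⁶ × 34 × 750 = 0.3238 mm.
Let P be the compressive force at the spring. The tube shortens elastically by PL/(AE) and the spring compresses by P/k; together these equal δ_free.
So P = δ_free / [L/(AE) + 1/k] = 0.3238 / [ 750/(2100×207×10³) + 1/(460×10³) ].
P = 0.3238 / 3.899×10⁻⁶ = 83050 N.

P ≈ 83.1 kN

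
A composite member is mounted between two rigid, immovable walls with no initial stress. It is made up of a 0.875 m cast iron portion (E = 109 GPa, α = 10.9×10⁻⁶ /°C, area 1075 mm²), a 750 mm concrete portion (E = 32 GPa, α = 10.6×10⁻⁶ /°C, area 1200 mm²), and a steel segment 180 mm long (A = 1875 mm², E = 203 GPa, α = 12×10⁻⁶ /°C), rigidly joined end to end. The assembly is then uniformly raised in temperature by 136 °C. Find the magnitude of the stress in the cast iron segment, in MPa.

σ ≈ 90.5 MPa (compressive)

If the supports were absent, the total length change would be Σ αᵢΔT Lᵢ = 10.9×10⁻⁶×136×875 + 10.6×10⁻⁶×136×750 + 12×10⁻⁶×136×180 = 2.672 mm.
The rigid supports impose zero overall length change; the single axial force P common to all segments must satisfy P Σ Lᵢ/(AᵢEᵢ) = δ_free.
The series flexibility is Σ Lᵢ/(AᵢEᵢ) = 875/(1075×109×10³) + 750/(1200×32×10³) + 180/(1875×203×10³) = 2.747×10⁻⁵ mm/N.
P = 2.672 / 2.747×10⁻⁵ = 97270 N = 97.27 kN, compressive.
σ_{cast iron} = P / A = 97270 / 1075 = 90.48 MPa.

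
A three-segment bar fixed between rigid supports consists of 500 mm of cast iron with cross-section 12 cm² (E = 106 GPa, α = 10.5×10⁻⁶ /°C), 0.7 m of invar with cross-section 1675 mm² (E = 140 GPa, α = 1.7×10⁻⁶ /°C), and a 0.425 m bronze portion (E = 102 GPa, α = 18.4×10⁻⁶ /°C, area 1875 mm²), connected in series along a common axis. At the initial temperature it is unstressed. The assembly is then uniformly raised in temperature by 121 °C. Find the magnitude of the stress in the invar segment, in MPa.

Free thermal expansion of the whole bar: Σ αᵢΔT Lᵢ = 10.5×10⁻⁶×121×500 + 1.7×10⁻⁶×121×700 + 18.4×10⁻⁶×121×425 = 1.725 mm.
The rigid supports impose zero overall length change; the single axial force P common to all segments must satisfy P Σ Lᵢ/(AᵢEᵢ) = δ_free.
The series flexibility is Σ Lᵢ/(AᵢEᵢ) = 500/(1200×106×10³) + 700/(1675×140×10³) + 425/(1875×102×10³) = 9.138×10⁻⁶ mm/N.
So P = 1.725 / 9.138×10⁻⁶ = 188.8 kN, compressive.
σ_{invar} = P / A = 188800 / 1675 = 112.7 MPa.

σ ≈ 113 MPa (compressive)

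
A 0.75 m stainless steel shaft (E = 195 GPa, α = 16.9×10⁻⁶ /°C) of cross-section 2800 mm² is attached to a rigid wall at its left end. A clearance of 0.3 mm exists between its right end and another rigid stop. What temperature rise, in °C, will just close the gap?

The gap closes when αΔT L = 0.3 mm, since the shaft is still unstressed at that instant.
So ΔT = g/(αL) = 0.3/(16.9×10⁻⁶ × 750) = 23.67 °C.

ΔT ≈ 23.7 °C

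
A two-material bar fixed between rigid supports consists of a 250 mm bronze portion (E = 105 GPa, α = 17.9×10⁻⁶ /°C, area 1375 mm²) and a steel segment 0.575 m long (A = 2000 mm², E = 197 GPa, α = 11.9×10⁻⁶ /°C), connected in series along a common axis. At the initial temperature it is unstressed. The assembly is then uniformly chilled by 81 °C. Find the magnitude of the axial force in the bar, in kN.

P ≈ 287 kN (tensile)

With the walls removed the bar would change length by δ_free = Σ αᵢΔT Lᵢ = 17.9×10⁻⁶×81×250 + 11.9×10⁻⁶×81×575 = 0.9167 mm.
The rigid supports impose zero overall length change; the single axial force P common to all segments must satisfy P Σ Lᵢ/(AᵢEᵢ) = δ_free.
The series flexibility is Σ Lᵢ/(AᵢEᵢ) = 250/(1375×105×10³) + 575/(2000×197×10³) = 3.191×10⁻⁶ mm/N.
P = 0.9167 / 3.191×10⁻⁶ = 287300 N = 287.3 kN, tensile.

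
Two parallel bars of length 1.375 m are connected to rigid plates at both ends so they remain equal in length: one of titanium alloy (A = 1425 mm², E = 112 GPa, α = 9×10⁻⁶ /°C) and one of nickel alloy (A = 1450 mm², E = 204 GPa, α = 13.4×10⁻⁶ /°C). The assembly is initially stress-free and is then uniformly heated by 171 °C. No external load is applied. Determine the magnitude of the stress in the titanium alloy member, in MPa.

Both members must finish at the same length. With the larger α, the nickel alloy tends to over-expand; the plates restrain it, putting the nickel alloy in compression and the titanium alloy in tension. With no external load the two internal forces are equal and opposite, magnitude P.
Setting the final lengths equal and cancelling L: (α₁ − α₂)ΔT = P/(A₁E₁) + P/(A₂E₂).
|α₁ − α₂|·ΔT = 4.4×10⁻⁶ × 171 = 0.0007524.
1/(A₁E₁) + 1/(A₂E₂) = 1/(1425×112×10³) + 1/(1450×204×10³) = 9.646×10⁻⁹ N⁻¹.
So P = 0.0007524 / 9.646×10⁻⁹ = 78 kN.
σ_{titanium alloy} = P/A₁ = 78000/1425 = 54.74 MPa, tensile.

σ ≈ 54.7 MPa (tensile)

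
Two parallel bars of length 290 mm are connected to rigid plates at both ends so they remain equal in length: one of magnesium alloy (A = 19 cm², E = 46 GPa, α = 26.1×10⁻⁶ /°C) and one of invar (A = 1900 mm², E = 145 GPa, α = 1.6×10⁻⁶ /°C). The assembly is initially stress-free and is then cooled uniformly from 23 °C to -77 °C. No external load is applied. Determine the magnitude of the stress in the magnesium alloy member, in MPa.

Equilibrium of a rigid end plate with no external load gives equal and opposite internal forces ±P in the two members. Since α_{magnesium alloy} > α_{invar}, cooling drives the magnesium alloy into tension and the invar into compression.
Compatibility of the two members (thermal + elastic change equal): (α₁ − α₂)ΔT = P·[1/(A₁E₁) + 1/(A₂E₂)].
|α₁ − α₂|·ΔT = 24.5×10⁻⁶ × 100 = 0.00245.
1/(A₁E₁) + 1/(A₂E₂) = 1/(1900×46×10³) + 1/(1900×145×10³) = 1.507×10⁻⁸ N⁻¹.
So P = 0.00245 / 1.507×10⁻⁸ = 162.6 kN.
σ_{magnesium alloy} = P/A₁ = 162600/1900 = 85.56 MPa, tensile.

σ ≈ 85.6 MPa (tensile)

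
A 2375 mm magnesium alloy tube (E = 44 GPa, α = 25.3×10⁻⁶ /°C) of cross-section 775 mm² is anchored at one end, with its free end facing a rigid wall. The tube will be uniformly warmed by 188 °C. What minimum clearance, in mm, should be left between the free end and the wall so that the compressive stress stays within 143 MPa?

With no wall the tube would lengthen by αΔT L = 25.3×10⁻⁶ × 188 × 2375 = 11.3 mm.
At the allowable stress the elastic shortening the wall may impose is σL/E = 143 × 2375 / (44×10³) = 7.719 mm.
So the gap has to take up the difference, g_min = δ_free − σL/E = 11.3 − 7.719 = 3.578 mm.

g ≈ 3.58 mm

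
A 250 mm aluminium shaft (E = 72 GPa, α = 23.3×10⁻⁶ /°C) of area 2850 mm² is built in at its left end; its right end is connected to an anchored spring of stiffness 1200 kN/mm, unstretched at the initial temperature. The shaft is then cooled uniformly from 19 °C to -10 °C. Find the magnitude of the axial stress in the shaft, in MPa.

The unrestrained thermal change is αΔT L = 23.3×10⁻⁶ × 29 × 250 = 0.1689 mm.
Let P be the tensile force in the spring. The shaft extends elastically by PL/(AE) and the spring stretches by P/k; together these equal δ_free.
So P = δ_free / [L/(AE) + 1/k] = 0.1689 / [ 250/(2850×72×10³) + 1/(1200×10³) ].
P = 0.1689 / 2.052×10⁻⁶ = 82340 N.
σ = P/A = 82340/2850 = 28.89 MPa.

σ ≈ 28.9 MPa (tensile)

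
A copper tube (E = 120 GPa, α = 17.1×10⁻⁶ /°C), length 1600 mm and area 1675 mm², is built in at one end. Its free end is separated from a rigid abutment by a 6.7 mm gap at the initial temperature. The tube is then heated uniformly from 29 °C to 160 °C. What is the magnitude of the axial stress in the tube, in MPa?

σ ≈ 0 MPa

Unrestrained expansion: δ_free = αΔT L = 17.1×10⁻⁶ × 131 × 1600 = 3.584 mm.
This is smaller than the 6.7 mm clearance, so the tube expands freely without reaching the stop — the stress is zero.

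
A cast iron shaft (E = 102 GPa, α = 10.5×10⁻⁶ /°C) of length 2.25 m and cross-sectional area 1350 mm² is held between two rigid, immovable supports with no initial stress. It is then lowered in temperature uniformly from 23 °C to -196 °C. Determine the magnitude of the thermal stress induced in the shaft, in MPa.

σ ≈ 235 MPa (tensile)

With length fixed, the mechanical strain must cancel the thermal strain αΔT = 10.5×10⁻⁶ × 219 = 2299.5×10⁻⁶.
Hence σ = E·αΔT = 102×10³ × 2299.5×10⁻⁶ = 234.5 MPa, tensile.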